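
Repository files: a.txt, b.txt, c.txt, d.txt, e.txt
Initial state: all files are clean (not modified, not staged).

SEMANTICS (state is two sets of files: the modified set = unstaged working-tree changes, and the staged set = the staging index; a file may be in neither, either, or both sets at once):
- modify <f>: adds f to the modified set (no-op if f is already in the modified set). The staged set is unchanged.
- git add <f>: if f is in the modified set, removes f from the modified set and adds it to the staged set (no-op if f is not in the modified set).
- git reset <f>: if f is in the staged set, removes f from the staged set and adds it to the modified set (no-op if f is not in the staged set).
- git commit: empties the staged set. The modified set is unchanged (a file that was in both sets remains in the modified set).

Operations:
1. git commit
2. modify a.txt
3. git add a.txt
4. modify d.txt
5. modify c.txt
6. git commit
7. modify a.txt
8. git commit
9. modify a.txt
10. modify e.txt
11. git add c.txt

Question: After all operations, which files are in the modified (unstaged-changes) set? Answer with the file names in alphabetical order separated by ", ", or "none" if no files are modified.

After op 1 (git commit): modified={none} staged={none}
After op 2 (modify a.txt): modified={a.txt} staged={none}
After op 3 (git add a.txt): modified={none} staged={a.txt}
After op 4 (modify d.txt): modified={d.txt} staged={a.txt}
After op 5 (modify c.txt): modified={c.txt, d.txt} staged={a.txt}
After op 6 (git commit): modified={c.txt, d.txt} staged={none}
After op 7 (modify a.txt): modified={a.txt, c.txt, d.txt} staged={none}
After op 8 (git commit): modified={a.txt, c.txt, d.txt} staged={none}
After op 9 (modify a.txt): modified={a.txt, c.txt, d.txt} staged={none}
After op 10 (modify e.txt): modified={a.txt, c.txt, d.txt, e.txt} staged={none}
After op 11 (git add c.txt): modified={a.txt, d.txt, e.txt} staged={c.txt}

Answer: a.txt, d.txt, e.txt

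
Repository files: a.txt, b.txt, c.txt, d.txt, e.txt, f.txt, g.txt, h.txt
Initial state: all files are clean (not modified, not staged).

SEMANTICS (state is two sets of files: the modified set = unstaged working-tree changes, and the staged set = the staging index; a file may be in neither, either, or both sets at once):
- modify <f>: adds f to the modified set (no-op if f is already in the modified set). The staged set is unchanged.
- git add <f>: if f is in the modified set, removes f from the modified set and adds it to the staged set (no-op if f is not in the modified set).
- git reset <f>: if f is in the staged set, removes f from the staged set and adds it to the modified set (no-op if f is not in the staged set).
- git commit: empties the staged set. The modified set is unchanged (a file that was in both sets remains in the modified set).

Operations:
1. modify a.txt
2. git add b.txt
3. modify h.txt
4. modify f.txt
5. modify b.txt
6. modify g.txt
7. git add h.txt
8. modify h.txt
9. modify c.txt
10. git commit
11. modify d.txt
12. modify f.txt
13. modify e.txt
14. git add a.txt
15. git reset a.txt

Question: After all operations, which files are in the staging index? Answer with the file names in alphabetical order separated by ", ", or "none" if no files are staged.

After op 1 (modify a.txt): modified={a.txt} staged={none}
After op 2 (git add b.txt): modified={a.txt} staged={none}
After op 3 (modify h.txt): modified={a.txt, h.txt} staged={none}
After op 4 (modify f.txt): modified={a.txt, f.txt, h.txt} staged={none}
After op 5 (modify b.txt): modified={a.txt, b.txt, f.txt, h.txt} staged={none}
After op 6 (modify g.txt): modified={a.txt, b.txt, f.txt, g.txt, h.txt} staged={none}
After op 7 (git add h.txt): modified={a.txt, b.txt, f.txt, g.txt} staged={h.txt}
After op 8 (modify h.txt): modified={a.txt, b.txt, f.txt, g.txt, h.txt} staged={h.txt}
After op 9 (modify c.txt): modified={a.txt, b.txt, c.txt, f.txt, g.txt, h.txt} staged={h.txt}
After op 10 (git commit): modified={a.txt, b.txt, c.txt, f.txt, g.txt, h.txt} staged={none}
After op 11 (modify d.txt): modified={a.txt, b.txt, c.txt, d.txt, f.txt, g.txt, h.txt} staged={none}
After op 12 (modify f.txt): modified={a.txt, b.txt, c.txt, d.txt, f.txt, g.txt, h.txt} staged={none}
After op 13 (modify e.txt): modified={a.txt, b.txt, c.txt, d.txt, e.txt, f.txt, g.txt, h.txt} staged={none}
After op 14 (git add a.txt): modified={b.txt, c.txt, d.txt, e.txt, f.txt, g.txt, h.txt} staged={a.txt}
After op 15 (git reset a.txt): modified={a.txt, b.txt, c.txt, d.txt, e.txt, f.txt, g.txt, h.txt} staged={none}

Answer: none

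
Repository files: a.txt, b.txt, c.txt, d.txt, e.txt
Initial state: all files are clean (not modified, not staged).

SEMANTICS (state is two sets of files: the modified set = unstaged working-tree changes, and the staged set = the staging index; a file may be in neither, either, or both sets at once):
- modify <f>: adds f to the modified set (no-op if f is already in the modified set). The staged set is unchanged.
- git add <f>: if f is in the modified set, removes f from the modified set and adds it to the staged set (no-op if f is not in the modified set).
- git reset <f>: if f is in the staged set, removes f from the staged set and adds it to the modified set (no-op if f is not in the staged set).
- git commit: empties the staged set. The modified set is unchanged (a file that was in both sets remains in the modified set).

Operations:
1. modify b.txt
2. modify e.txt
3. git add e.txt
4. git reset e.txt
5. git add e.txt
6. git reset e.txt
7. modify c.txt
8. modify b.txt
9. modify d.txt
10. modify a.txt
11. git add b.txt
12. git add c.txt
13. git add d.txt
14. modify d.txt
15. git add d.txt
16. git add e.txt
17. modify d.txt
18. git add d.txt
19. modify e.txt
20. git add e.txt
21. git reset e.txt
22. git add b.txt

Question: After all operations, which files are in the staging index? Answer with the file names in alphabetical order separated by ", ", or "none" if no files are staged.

Answer: b.txt, c.txt, d.txt

Derivation:
After op 1 (modify b.txt): modified={b.txt} staged={none}
After op 2 (modify e.txt): modified={b.txt, e.txt} staged={none}
After op 3 (git add e.txt): modified={b.txt} staged={e.txt}
After op 4 (git reset e.txt): modified={b.txt, e.txt} staged={none}
After op 5 (git add e.txt): modified={b.txt} staged={e.txt}
After op 6 (git reset e.txt): modified={b.txt, e.txt} staged={none}
After op 7 (modify c.txt): modified={b.txt, c.txt, e.txt} staged={none}
After op 8 (modify b.txt): modified={b.txt, c.txt, e.txt} staged={none}
After op 9 (modify d.txt): modified={b.txt, c.txt, d.txt, e.txt} staged={none}
After op 10 (modify a.txt): modified={a.txt, b.txt, c.txt, d.txt, e.txt} staged={none}
After op 11 (git add b.txt): modified={a.txt, c.txt, d.txt, e.txt} staged={b.txt}
After op 12 (git add c.txt): modified={a.txt, d.txt, e.txt} staged={b.txt, c.txt}
After op 13 (git add d.txt): modified={a.txt, e.txt} staged={b.txt, c.txt, d.txt}
After op 14 (modify d.txt): modified={a.txt, d.txt, e.txt} staged={b.txt, c.txt, d.txt}
After op 15 (git add d.txt): modified={a.txt, e.txt} staged={b.txt, c.txt, d.txt}
After op 16 (git add e.txt): modified={a.txt} staged={b.txt, c.txt, d.txt, e.txt}
After op 17 (modify d.txt): modified={a.txt, d.txt} staged={b.txt, c.txt, d.txt, e.txt}
After op 18 (git add d.txt): modified={a.txt} staged={b.txt, c.txt, d.txt, e.txt}
After op 19 (modify e.txt): modified={a.txt, e.txt} staged={b.txt, c.txt, d.txt, e.txt}
After op 20 (git add e.txt): modified={a.txt} staged={b.txt, c.txt, d.txt, e.txt}
After op 21 (git reset e.txt): modified={a.txt, e.txt} staged={b.txt, c.txt, d.txt}
After op 22 (git add b.txt): modified={a.txt, e.txt} staged={b.txt, c.txt, d.txt}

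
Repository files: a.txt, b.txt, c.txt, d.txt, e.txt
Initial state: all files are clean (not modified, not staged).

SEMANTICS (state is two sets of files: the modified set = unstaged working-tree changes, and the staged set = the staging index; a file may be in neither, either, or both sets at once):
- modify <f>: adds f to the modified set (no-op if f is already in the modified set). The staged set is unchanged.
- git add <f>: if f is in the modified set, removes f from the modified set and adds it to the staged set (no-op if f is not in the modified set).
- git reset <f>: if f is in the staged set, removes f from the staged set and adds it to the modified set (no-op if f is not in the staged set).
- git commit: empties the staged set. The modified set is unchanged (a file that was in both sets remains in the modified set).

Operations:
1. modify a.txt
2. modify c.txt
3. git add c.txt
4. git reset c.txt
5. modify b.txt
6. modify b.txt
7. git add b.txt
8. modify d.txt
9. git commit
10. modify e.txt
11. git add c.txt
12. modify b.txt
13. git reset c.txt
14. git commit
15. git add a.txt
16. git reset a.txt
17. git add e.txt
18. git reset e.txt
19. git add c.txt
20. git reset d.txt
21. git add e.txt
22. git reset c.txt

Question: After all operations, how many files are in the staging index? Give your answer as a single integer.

Answer: 1

Derivation:
After op 1 (modify a.txt): modified={a.txt} staged={none}
After op 2 (modify c.txt): modified={a.txt, c.txt} staged={none}
After op 3 (git add c.txt): modified={a.txt} staged={c.txt}
After op 4 (git reset c.txt): modified={a.txt, c.txt} staged={none}
After op 5 (modify b.txt): modified={a.txt, b.txt, c.txt} staged={none}
After op 6 (modify b.txt): modified={a.txt, b.txt, c.txt} staged={none}
After op 7 (git add b.txt): modified={a.txt, c.txt} staged={b.txt}
After op 8 (modify d.txt): modified={a.txt, c.txt, d.txt} staged={b.txt}
After op 9 (git commit): modified={a.txt, c.txt, d.txt} staged={none}
After op 10 (modify e.txt): modified={a.txt, c.txt, d.txt, e.txt} staged={none}
After op 11 (git add c.txt): modified={a.txt, d.txt, e.txt} staged={c.txt}
After op 12 (modify b.txt): modified={a.txt, b.txt, d.txt, e.txt} staged={c.txt}
After op 13 (git reset c.txt): modified={a.txt, b.txt, c.txt, d.txt, e.txt} staged={none}
After op 14 (git commit): modified={a.txt, b.txt, c.txt, d.txt, e.txt} staged={none}
After op 15 (git add a.txt): modified={b.txt, c.txt, d.txt, e.txt} staged={a.txt}
After op 16 (git reset a.txt): modified={a.txt, b.txt, c.txt, d.txt, e.txt} staged={none}
After op 17 (git add e.txt): modified={a.txt, b.txt, c.txt, d.txt} staged={e.txt}
After op 18 (git reset e.txt): modified={a.txt, b.txt, c.txt, d.txt, e.txt} staged={none}
After op 19 (git add c.txt): modified={a.txt, b.txt, d.txt, e.txt} staged={c.txt}
After op 20 (git reset d.txt): modified={a.txt, b.txt, d.txt, e.txt} staged={c.txt}
After op 21 (git add e.txt): modified={a.txt, b.txt, d.txt} staged={c.txt, e.txt}
After op 22 (git reset c.txt): modified={a.txt, b.txt, c.txt, d.txt} staged={e.txt}
Final staged set: {e.txt} -> count=1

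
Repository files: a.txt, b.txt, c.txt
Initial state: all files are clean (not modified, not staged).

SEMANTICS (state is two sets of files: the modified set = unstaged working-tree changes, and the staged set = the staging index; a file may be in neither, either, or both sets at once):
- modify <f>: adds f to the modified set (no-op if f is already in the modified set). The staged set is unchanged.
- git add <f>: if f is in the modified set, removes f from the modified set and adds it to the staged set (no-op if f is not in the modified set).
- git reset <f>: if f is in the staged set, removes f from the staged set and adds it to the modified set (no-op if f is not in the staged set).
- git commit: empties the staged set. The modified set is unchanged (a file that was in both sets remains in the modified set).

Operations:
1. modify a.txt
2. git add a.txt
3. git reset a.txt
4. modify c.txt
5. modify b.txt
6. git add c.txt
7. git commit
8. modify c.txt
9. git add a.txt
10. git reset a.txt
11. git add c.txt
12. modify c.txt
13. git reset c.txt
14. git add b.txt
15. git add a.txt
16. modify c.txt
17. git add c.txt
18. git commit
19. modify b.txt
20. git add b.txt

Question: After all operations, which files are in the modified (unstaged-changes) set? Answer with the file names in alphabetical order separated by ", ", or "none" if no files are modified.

Answer: none

Derivation:
After op 1 (modify a.txt): modified={a.txt} staged={none}
After op 2 (git add a.txt): modified={none} staged={a.txt}
After op 3 (git reset a.txt): modified={a.txt} staged={none}
After op 4 (modify c.txt): modified={a.txt, c.txt} staged={none}
After op 5 (modify b.txt): modified={a.txt, b.txt, c.txt} staged={none}
After op 6 (git add c.txt): modified={a.txt, b.txt} staged={c.txt}
After op 7 (git commit): modified={a.txt, b.txt} staged={none}
After op 8 (modify c.txt): modified={a.txt, b.txt, c.txt} staged={none}
After op 9 (git add a.txt): modified={b.txt, c.txt} staged={a.txt}
After op 10 (git reset a.txt): modified={a.txt, b.txt, c.txt} staged={none}
After op 11 (git add c.txt): modified={a.txt, b.txt} staged={c.txt}
After op 12 (modify c.txt): modified={a.txt, b.txt, c.txt} staged={c.txt}
After op 13 (git reset c.txt): modified={a.txt, b.txt, c.txt} staged={none}
After op 14 (git add b.txt): modified={a.txt, c.txt} staged={b.txt}
After op 15 (git add a.txt): modified={c.txt} staged={a.txt, b.txt}
After op 16 (modify c.txt): modified={c.txt} staged={a.txt, b.txt}
After op 17 (git add c.txt): modified={none} staged={a.txt, b.txt, c.txt}
After op 18 (git commit): modified={none} staged={none}
After op 19 (modify b.txt): modified={b.txt} staged={none}
After op 20 (git add b.txt): modified={none} staged={b.txt}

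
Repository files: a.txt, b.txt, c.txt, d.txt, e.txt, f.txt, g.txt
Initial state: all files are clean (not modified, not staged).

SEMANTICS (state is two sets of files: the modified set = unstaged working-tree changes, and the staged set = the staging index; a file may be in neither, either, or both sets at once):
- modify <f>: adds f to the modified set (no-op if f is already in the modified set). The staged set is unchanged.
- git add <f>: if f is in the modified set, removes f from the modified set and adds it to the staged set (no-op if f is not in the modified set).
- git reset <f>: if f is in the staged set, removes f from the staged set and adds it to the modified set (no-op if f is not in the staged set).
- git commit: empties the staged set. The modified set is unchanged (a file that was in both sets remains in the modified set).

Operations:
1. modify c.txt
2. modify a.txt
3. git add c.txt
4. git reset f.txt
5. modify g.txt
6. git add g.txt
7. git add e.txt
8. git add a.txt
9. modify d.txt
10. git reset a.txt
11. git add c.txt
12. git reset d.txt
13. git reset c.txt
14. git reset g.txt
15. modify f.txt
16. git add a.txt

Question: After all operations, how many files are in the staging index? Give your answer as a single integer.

Answer: 1

Derivation:
After op 1 (modify c.txt): modified={c.txt} staged={none}
After op 2 (modify a.txt): modified={a.txt, c.txt} staged={none}
After op 3 (git add c.txt): modified={a.txt} staged={c.txt}
After op 4 (git reset f.txt): modified={a.txt} staged={c.txt}
After op 5 (modify g.txt): modified={a.txt, g.txt} staged={c.txt}
After op 6 (git add g.txt): modified={a.txt} staged={c.txt, g.txt}
After op 7 (git add e.txt): modified={a.txt} staged={c.txt, g.txt}
After op 8 (git add a.txt): modified={none} staged={a.txt, c.txt, g.txt}
After op 9 (modify d.txt): modified={d.txt} staged={a.txt, c.txt, g.txt}
After op 10 (git reset a.txt): modified={a.txt, d.txt} staged={c.txt, g.txt}
After op 11 (git add c.txt): modified={a.txt, d.txt} staged={c.txt, g.txt}
After op 12 (git reset d.txt): modified={a.txt, d.txt} staged={c.txt, g.txt}
After op 13 (git reset c.txt): modified={a.txt, c.txt, d.txt} staged={g.txt}
After op 14 (git reset g.txt): modified={a.txt, c.txt, d.txt, g.txt} staged={none}
After op 15 (modify f.txt): modified={a.txt, c.txt, d.txt, f.txt, g.txt} staged={none}
After op 16 (git add a.txt): modified={c.txt, d.txt, f.txt, g.txt} staged={a.txt}
Final staged set: {a.txt} -> count=1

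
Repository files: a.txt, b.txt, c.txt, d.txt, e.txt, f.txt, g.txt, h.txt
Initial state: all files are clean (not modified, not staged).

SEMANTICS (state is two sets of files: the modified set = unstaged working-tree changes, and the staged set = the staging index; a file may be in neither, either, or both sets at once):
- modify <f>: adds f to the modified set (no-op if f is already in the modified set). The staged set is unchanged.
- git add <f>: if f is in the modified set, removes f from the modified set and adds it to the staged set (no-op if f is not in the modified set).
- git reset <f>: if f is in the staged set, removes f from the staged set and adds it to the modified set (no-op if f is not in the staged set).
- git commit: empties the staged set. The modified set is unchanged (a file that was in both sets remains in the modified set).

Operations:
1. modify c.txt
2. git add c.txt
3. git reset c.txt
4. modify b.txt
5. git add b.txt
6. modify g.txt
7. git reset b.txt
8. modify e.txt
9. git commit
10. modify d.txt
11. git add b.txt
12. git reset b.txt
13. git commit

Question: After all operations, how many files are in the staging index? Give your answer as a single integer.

After op 1 (modify c.txt): modified={c.txt} staged={none}
After op 2 (git add c.txt): modified={none} staged={c.txt}
After op 3 (git reset c.txt): modified={c.txt} staged={none}
After op 4 (modify b.txt): modified={b.txt, c.txt} staged={none}
After op 5 (git add b.txt): modified={c.txt} staged={b.txt}
After op 6 (modify g.txt): modified={c.txt, g.txt} staged={b.txt}
After op 7 (git reset b.txt): modified={b.txt, c.txt, g.txt} staged={none}
After op 8 (modify e.txt): modified={b.txt, c.txt, e.txt, g.txt} staged={none}
After op 9 (git commit): modified={b.txt, c.txt, e.txt, g.txt} staged={none}
After op 10 (modify d.txt): modified={b.txt, c.txt, d.txt, e.txt, g.txt} staged={none}
After op 11 (git add b.txt): modified={c.txt, d.txt, e.txt, g.txt} staged={b.txt}
After op 12 (git reset b.txt): modified={b.txt, c.txt, d.txt, e.txt, g.txt} staged={none}
After op 13 (git commit): modified={b.txt, c.txt, d.txt, e.txt, g.txt} staged={none}
Final staged set: {none} -> count=0

Answer: 0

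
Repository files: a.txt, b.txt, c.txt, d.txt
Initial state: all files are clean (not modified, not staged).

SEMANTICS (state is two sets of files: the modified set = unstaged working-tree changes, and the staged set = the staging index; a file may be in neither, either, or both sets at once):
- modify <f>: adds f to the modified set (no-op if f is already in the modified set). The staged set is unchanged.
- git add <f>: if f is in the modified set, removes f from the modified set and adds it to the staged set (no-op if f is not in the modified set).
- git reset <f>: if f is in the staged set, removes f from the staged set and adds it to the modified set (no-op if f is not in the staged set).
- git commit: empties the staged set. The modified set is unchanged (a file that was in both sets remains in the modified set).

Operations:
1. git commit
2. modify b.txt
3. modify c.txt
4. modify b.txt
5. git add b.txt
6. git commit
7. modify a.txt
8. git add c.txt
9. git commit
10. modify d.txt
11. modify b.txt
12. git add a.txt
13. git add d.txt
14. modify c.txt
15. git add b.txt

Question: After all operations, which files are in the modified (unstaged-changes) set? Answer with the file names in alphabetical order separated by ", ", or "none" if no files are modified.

Answer: c.txt

Derivation:
After op 1 (git commit): modified={none} staged={none}
After op 2 (modify b.txt): modified={b.txt} staged={none}
After op 3 (modify c.txt): modified={b.txt, c.txt} staged={none}
After op 4 (modify b.txt): modified={b.txt, c.txt} staged={none}
After op 5 (git add b.txt): modified={c.txt} staged={b.txt}
After op 6 (git commit): modified={c.txt} staged={none}
After op 7 (modify a.txt): modified={a.txt, c.txt} staged={none}
After op 8 (git add c.txt): modified={a.txt} staged={c.txt}
After op 9 (git commit): modified={a.txt} staged={none}
After op 10 (modify d.txt): modified={a.txt, d.txt} staged={none}
After op 11 (modify b.txt): modified={a.txt, b.txt, d.txt} staged={none}
After op 12 (git add a.txt): modified={b.txt, d.txt} staged={a.txt}
After op 13 (git add d.txt): modified={b.txt} staged={a.txt, d.txt}
After op 14 (modify c.txt): modified={b.txt, c.txt} staged={a.txt, d.txt}
After op 15 (git add b.txt): modified={c.txt} staged={a.txt, b.txt, d.txt}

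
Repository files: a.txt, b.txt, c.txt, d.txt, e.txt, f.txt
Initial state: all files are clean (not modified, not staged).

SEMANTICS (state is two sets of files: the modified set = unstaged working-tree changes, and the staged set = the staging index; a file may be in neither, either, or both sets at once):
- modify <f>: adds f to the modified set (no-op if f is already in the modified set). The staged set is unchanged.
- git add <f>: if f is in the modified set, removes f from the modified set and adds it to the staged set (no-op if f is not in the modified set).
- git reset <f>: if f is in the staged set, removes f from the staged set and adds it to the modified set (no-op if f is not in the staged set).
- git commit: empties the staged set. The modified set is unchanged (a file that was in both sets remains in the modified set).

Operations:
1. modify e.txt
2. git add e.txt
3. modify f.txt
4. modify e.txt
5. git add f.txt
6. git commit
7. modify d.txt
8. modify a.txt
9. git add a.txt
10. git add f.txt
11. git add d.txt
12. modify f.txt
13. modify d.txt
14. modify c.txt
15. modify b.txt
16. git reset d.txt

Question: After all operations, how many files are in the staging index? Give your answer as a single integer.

After op 1 (modify e.txt): modified={e.txt} staged={none}
After op 2 (git add e.txt): modified={none} staged={e.txt}
After op 3 (modify f.txt): modified={f.txt} staged={e.txt}
After op 4 (modify e.txt): modified={e.txt, f.txt} staged={e.txt}
After op 5 (git add f.txt): modified={e.txt} staged={e.txt, f.txt}
After op 6 (git commit): modified={e.txt} staged={none}
After op 7 (modify d.txt): modified={d.txt, e.txt} staged={none}
After op 8 (modify a.txt): modified={a.txt, d.txt, e.txt} staged={none}
After op 9 (git add a.txt): modified={d.txt, e.txt} staged={a.txt}
After op 10 (git add f.txt): modified={d.txt, e.txt} staged={a.txt}
After op 11 (git add d.txt): modified={e.txt} staged={a.txt, d.txt}
After op 12 (modify f.txt): modified={e.txt, f.txt} staged={a.txt, d.txt}
After op 13 (modify d.txt): modified={d.txt, e.txt, f.txt} staged={a.txt, d.txt}
After op 14 (modify c.txt): modified={c.txt, d.txt, e.txt, f.txt} staged={a.txt, d.txt}
After op 15 (modify b.txt): modified={b.txt, c.txt, d.txt, e.txt, f.txt} staged={a.txt, d.txt}
After op 16 (git reset d.txt): modified={b.txt, c.txt, d.txt, e.txt, f.txt} staged={a.txt}
Final staged set: {a.txt} -> count=1

Answer: 1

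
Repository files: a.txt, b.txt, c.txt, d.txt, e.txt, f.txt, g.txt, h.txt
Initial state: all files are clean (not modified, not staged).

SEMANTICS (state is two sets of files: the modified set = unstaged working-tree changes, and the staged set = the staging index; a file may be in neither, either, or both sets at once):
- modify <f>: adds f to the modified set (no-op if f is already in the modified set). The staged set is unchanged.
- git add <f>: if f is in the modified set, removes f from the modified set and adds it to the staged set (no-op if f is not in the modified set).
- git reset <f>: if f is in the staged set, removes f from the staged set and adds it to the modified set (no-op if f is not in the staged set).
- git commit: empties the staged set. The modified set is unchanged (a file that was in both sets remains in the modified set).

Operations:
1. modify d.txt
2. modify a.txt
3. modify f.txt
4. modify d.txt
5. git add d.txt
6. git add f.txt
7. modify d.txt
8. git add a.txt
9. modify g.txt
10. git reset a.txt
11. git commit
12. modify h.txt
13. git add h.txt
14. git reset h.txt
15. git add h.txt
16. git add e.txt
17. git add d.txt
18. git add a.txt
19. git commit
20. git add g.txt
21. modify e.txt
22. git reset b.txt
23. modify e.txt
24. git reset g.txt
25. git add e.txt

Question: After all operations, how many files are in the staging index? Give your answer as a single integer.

After op 1 (modify d.txt): modified={d.txt} staged={none}
After op 2 (modify a.txt): modified={a.txt, d.txt} staged={none}
After op 3 (modify f.txt): modified={a.txt, d.txt, f.txt} staged={none}
After op 4 (modify d.txt): modified={a.txt, d.txt, f.txt} staged={none}
After op 5 (git add d.txt): modified={a.txt, f.txt} staged={d.txt}
After op 6 (git add f.txt): modified={a.txt} staged={d.txt, f.txt}
After op 7 (modify d.txt): modified={a.txt, d.txt} staged={d.txt, f.txt}
After op 8 (git add a.txt): modified={d.txt} staged={a.txt, d.txt, f.txt}
After op 9 (modify g.txt): modified={d.txt, g.txt} staged={a.txt, d.txt, f.txt}
After op 10 (git reset a.txt): modified={a.txt, d.txt, g.txt} staged={d.txt, f.txt}
After op 11 (git commit): modified={a.txt, d.txt, g.txt} staged={none}
After op 12 (modify h.txt): modified={a.txt, d.txt, g.txt, h.txt} staged={none}
After op 13 (git add h.txt): modified={a.txt, d.txt, g.txt} staged={h.txt}
After op 14 (git reset h.txt): modified={a.txt, d.txt, g.txt, h.txt} staged={none}
After op 15 (git add h.txt): modified={a.txt, d.txt, g.txt} staged={h.txt}
After op 16 (git add e.txt): modified={a.txt, d.txt, g.txt} staged={h.txt}
After op 17 (git add d.txt): modified={a.txt, g.txt} staged={d.txt, h.txt}
After op 18 (git add a.txt): modified={g.txt} staged={a.txt, d.txt, h.txt}
After op 19 (git commit): modified={g.txt} staged={none}
After op 20 (git add g.txt): modified={none} staged={g.txt}
After op 21 (modify e.txt): modified={e.txt} staged={g.txt}
After op 22 (git reset b.txt): modified={e.txt} staged={g.txt}
After op 23 (modify e.txt): modified={e.txt} staged={g.txt}
After op 24 (git reset g.txt): modified={e.txt, g.txt} staged={none}
After op 25 (git add e.txt): modified={g.txt} staged={e.txt}
Final staged set: {e.txt} -> count=1

Answer: 1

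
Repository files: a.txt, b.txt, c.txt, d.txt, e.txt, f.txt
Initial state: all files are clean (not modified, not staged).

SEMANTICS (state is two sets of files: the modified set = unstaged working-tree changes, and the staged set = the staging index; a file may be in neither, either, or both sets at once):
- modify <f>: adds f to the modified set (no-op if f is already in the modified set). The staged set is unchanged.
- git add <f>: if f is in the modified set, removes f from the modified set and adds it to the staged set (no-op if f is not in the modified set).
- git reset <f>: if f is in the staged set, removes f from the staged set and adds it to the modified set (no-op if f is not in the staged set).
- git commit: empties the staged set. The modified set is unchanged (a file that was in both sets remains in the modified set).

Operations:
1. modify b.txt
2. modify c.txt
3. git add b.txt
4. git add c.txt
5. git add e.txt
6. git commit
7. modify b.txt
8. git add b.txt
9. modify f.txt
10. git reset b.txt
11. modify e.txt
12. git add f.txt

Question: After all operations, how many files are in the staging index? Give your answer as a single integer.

Answer: 1

Derivation:
After op 1 (modify b.txt): modified={b.txt} staged={none}
After op 2 (modify c.txt): modified={b.txt, c.txt} staged={none}
After op 3 (git add b.txt): modified={c.txt} staged={b.txt}
After op 4 (git add c.txt): modified={none} staged={b.txt, c.txt}
After op 5 (git add e.txt): modified={none} staged={b.txt, c.txt}
After op 6 (git commit): modified={none} staged={none}
After op 7 (modify b.txt): modified={b.txt} staged={none}
After op 8 (git add b.txt): modified={none} staged={b.txt}
After op 9 (modify f.txt): modified={f.txt} staged={b.txt}
After op 10 (git reset b.txt): modified={b.txt, f.txt} staged={none}
After op 11 (modify e.txt): modified={b.txt, e.txt, f.txt} staged={none}
After op 12 (git add f.txt): modified={b.txt, e.txt} staged={f.txt}
Final staged set: {f.txt} -> count=1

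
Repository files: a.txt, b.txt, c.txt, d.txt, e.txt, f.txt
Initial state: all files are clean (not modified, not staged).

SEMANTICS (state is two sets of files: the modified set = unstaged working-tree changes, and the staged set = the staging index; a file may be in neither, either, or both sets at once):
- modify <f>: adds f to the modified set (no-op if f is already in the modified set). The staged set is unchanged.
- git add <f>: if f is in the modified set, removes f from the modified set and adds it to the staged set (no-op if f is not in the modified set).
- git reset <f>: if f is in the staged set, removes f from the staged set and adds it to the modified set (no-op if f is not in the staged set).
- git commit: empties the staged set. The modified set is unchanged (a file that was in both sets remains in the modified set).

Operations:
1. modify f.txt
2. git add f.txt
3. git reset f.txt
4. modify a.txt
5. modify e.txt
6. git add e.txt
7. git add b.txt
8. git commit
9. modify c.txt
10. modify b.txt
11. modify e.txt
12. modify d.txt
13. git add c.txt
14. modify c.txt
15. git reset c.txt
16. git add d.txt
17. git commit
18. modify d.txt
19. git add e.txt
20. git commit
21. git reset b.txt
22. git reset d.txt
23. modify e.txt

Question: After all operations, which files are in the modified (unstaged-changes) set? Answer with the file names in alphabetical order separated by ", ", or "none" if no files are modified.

After op 1 (modify f.txt): modified={f.txt} staged={none}
After op 2 (git add f.txt): modified={none} staged={f.txt}
After op 3 (git reset f.txt): modified={f.txt} staged={none}
After op 4 (modify a.txt): modified={a.txt, f.txt} staged={none}
After op 5 (modify e.txt): modified={a.txt, e.txt, f.txt} staged={none}
After op 6 (git add e.txt): modified={a.txt, f.txt} staged={e.txt}
After op 7 (git add b.txt): modified={a.txt, f.txt} staged={e.txt}
After op 8 (git commit): modified={a.txt, f.txt} staged={none}
After op 9 (modify c.txt): modified={a.txt, c.txt, f.txt} staged={none}
After op 10 (modify b.txt): modified={a.txt, b.txt, c.txt, f.txt} staged={none}
After op 11 (modify e.txt): modified={a.txt, b.txt, c.txt, e.txt, f.txt} staged={none}
After op 12 (modify d.txt): modified={a.txt, b.txt, c.txt, d.txt, e.txt, f.txt} staged={none}
After op 13 (git add c.txt): modified={a.txt, b.txt, d.txt, e.txt, f.txt} staged={c.txt}
After op 14 (modify c.txt): modified={a.txt, b.txt, c.txt, d.txt, e.txt, f.txt} staged={c.txt}
After op 15 (git reset c.txt): modified={a.txt, b.txt, c.txt, d.txt, e.txt, f.txt} staged={none}
After op 16 (git add d.txt): modified={a.txt, b.txt, c.txt, e.txt, f.txt} staged={d.txt}
After op 17 (git commit): modified={a.txt, b.txt, c.txt, e.txt, f.txt} staged={none}
After op 18 (modify d.txt): modified={a.txt, b.txt, c.txt, d.txt, e.txt, f.txt} staged={none}
After op 19 (git add e.txt): modified={a.txt, b.txt, c.txt, d.txt, f.txt} staged={e.txt}
After op 20 (git commit): modified={a.txt, b.txt, c.txt, d.txt, f.txt} staged={none}
After op 21 (git reset b.txt): modified={a.txt, b.txt, c.txt, d.txt, f.txt} staged={none}
After op 22 (git reset d.txt): modified={a.txt, b.txt, c.txt, d.txt, f.txt} staged={none}
After op 23 (modify e.txt): modified={a.txt, b.txt, c.txt, d.txt, e.txt, f.txt} staged={none}

Answer: a.txt, b.txt, c.txt, d.txt, e.txt, f.txt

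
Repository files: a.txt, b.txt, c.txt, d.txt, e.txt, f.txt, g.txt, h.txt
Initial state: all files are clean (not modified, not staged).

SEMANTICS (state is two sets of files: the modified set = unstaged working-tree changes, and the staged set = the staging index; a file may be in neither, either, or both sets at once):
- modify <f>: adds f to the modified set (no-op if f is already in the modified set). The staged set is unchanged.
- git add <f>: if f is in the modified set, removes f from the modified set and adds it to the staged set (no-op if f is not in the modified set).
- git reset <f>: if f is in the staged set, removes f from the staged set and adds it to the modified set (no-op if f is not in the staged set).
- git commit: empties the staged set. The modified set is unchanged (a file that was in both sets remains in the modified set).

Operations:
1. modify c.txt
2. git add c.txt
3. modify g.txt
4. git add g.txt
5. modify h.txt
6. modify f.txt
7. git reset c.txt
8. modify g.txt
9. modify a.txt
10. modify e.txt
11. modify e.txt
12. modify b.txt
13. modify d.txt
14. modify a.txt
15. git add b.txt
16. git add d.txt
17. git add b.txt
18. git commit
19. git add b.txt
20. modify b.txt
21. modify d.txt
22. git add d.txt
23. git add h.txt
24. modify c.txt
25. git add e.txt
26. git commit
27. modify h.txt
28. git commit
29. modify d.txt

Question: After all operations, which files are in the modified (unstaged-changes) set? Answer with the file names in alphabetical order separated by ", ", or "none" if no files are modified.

Answer: a.txt, b.txt, c.txt, d.txt, f.txt, g.txt, h.txt

Derivation:
After op 1 (modify c.txt): modified={c.txt} staged={none}
After op 2 (git add c.txt): modified={none} staged={c.txt}
After op 3 (modify g.txt): modified={g.txt} staged={c.txt}
After op 4 (git add g.txt): modified={none} staged={c.txt, g.txt}
After op 5 (modify h.txt): modified={h.txt} staged={c.txt, g.txt}
After op 6 (modify f.txt): modified={f.txt, h.txt} staged={c.txt, g.txt}
After op 7 (git reset c.txt): modified={c.txt, f.txt, h.txt} staged={g.txt}
After op 8 (modify g.txt): modified={c.txt, f.txt, g.txt, h.txt} staged={g.txt}
After op 9 (modify a.txt): modified={a.txt, c.txt, f.txt, g.txt, h.txt} staged={g.txt}
After op 10 (modify e.txt): modified={a.txt, c.txt, e.txt, f.txt, g.txt, h.txt} staged={g.txt}
After op 11 (modify e.txt): modified={a.txt, c.txt, e.txt, f.txt, g.txt, h.txt} staged={g.txt}
After op 12 (modify b.txt): modified={a.txt, b.txt, c.txt, e.txt, f.txt, g.txt, h.txt} staged={g.txt}
After op 13 (modify d.txt): modified={a.txt, b.txt, c.txt, d.txt, e.txt, f.txt, g.txt, h.txt} staged={g.txt}
After op 14 (modify a.txt): modified={a.txt, b.txt, c.txt, d.txt, e.txt, f.txt, g.txt, h.txt} staged={g.txt}
After op 15 (git add b.txt): modified={a.txt, c.txt, d.txt, e.txt, f.txt, g.txt, h.txt} staged={b.txt, g.txt}
After op 16 (git add d.txt): modified={a.txt, c.txt, e.txt, f.txt, g.txt, h.txt} staged={b.txt, d.txt, g.txt}
After op 17 (git add b.txt): modified={a.txt, c.txt, e.txt, f.txt, g.txt, h.txt} staged={b.txt, d.txt, g.txt}
After op 18 (git commit): modified={a.txt, c.txt, e.txt, f.txt, g.txt, h.txt} staged={none}
After op 19 (git add b.txt): modified={a.txt, c.txt, e.txt, f.txt, g.txt, h.txt} staged={none}
After op 20 (modify b.txt): modified={a.txt, b.txt, c.txt, e.txt, f.txt, g.txt, h.txt} staged={none}
After op 21 (modify d.txt): modified={a.txt, b.txt, c.txt, d.txt, e.txt, f.txt, g.txt, h.txt} staged={none}
After op 22 (git add d.txt): modified={a.txt, b.txt, c.txt, e.txt, f.txt, g.txt, h.txt} staged={d.txt}
After op 23 (git add h.txt): modified={a.txt, b.txt, c.txt, e.txt, f.txt, g.txt} staged={d.txt, h.txt}
After op 24 (modify c.txt): modified={a.txt, b.txt, c.txt, e.txt, f.txt, g.txt} staged={d.txt, h.txt}
After op 25 (git add e.txt): modified={a.txt, b.txt, c.txt, f.txt, g.txt} staged={d.txt, e.txt, h.txt}
After op 26 (git commit): modified={a.txt, b.txt, c.txt, f.txt, g.txt} staged={none}
After op 27 (modify h.txt): modified={a.txt, b.txt, c.txt, f.txt, g.txt, h.txt} staged={none}
After op 28 (git commit): modified={a.txt, b.txt, c.txt, f.txt, g.txt, h.txt} staged={none}
After op 29 (modify d.txt): modified={a.txt, b.txt, c.txt, d.txt, f.txt, g.txt, h.txt} staged={none}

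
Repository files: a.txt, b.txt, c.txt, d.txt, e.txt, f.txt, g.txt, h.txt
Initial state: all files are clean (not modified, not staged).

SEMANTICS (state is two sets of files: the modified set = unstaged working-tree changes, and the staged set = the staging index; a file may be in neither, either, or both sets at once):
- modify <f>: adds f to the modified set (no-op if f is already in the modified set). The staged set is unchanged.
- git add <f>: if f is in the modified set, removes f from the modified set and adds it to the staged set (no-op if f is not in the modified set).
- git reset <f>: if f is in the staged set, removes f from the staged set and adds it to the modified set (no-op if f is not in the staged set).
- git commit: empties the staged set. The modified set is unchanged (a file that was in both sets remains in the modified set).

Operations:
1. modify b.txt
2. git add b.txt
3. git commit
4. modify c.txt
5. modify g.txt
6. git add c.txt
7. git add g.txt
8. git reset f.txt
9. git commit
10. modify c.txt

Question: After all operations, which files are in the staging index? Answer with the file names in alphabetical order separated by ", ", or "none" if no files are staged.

After op 1 (modify b.txt): modified={b.txt} staged={none}
After op 2 (git add b.txt): modified={none} staged={b.txt}
After op 3 (git commit): modified={none} staged={none}
After op 4 (modify c.txt): modified={c.txt} staged={none}
After op 5 (modify g.txt): modified={c.txt, g.txt} staged={none}
After op 6 (git add c.txt): modified={g.txt} staged={c.txt}
After op 7 (git add g.txt): modified={none} staged={c.txt, g.txt}
After op 8 (git reset f.txt): modified={none} staged={c.txt, g.txt}
After op 9 (git commit): modified={none} staged={none}
After op 10 (modify c.txt): modified={c.txt} staged={none}

Answer: none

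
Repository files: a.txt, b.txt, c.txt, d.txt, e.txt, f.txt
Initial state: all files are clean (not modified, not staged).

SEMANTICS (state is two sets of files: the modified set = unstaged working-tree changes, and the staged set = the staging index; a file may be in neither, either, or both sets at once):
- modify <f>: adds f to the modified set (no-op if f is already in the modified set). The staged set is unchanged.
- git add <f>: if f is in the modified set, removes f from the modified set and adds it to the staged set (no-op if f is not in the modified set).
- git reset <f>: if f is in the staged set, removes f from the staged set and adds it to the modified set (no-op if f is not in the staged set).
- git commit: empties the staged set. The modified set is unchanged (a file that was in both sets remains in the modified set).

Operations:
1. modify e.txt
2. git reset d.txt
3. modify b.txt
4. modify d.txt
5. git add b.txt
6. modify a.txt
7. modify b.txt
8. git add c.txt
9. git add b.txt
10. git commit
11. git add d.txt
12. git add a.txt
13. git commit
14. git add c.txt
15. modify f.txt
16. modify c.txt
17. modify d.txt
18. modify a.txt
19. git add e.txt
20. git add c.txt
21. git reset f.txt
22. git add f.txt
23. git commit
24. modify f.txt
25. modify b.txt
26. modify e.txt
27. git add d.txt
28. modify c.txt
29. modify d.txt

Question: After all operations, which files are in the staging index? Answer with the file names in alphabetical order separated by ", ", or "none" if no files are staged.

After op 1 (modify e.txt): modified={e.txt} staged={none}
After op 2 (git reset d.txt): modified={e.txt} staged={none}
After op 3 (modify b.txt): modified={b.txt, e.txt} staged={none}
After op 4 (modify d.txt): modified={b.txt, d.txt, e.txt} staged={none}
After op 5 (git add b.txt): modified={d.txt, e.txt} staged={b.txt}
After op 6 (modify a.txt): modified={a.txt, d.txt, e.txt} staged={b.txt}
After op 7 (modify b.txt): modified={a.txt, b.txt, d.txt, e.txt} staged={b.txt}
After op 8 (git add c.txt): modified={a.txt, b.txt, d.txt, e.txt} staged={b.txt}
After op 9 (git add b.txt): modified={a.txt, d.txt, e.txt} staged={b.txt}
After op 10 (git commit): modified={a.txt, d.txt, e.txt} staged={none}
After op 11 (git add d.txt): modified={a.txt, e.txt} staged={d.txt}
After op 12 (git add a.txt): modified={e.txt} staged={a.txt, d.txt}
After op 13 (git commit): modified={e.txt} staged={none}
After op 14 (git add c.txt): modified={e.txt} staged={none}
After op 15 (modify f.txt): modified={e.txt, f.txt} staged={none}
After op 16 (modify c.txt): modified={c.txt, e.txt, f.txt} staged={none}
After op 17 (modify d.txt): modified={c.txt, d.txt, e.txt, f.txt} staged={none}
After op 18 (modify a.txt): modified={a.txt, c.txt, d.txt, e.txt, f.txt} staged={none}
After op 19 (git add e.txt): modified={a.txt, c.txt, d.txt, f.txt} staged={e.txt}
After op 20 (git add c.txt): modified={a.txt, d.txt, f.txt} staged={c.txt, e.txt}
After op 21 (git reset f.txt): modified={a.txt, d.txt, f.txt} staged={c.txt, e.txt}
After op 22 (git add f.txt): modified={a.txt, d.txt} staged={c.txt, e.txt, f.txt}
After op 23 (git commit): modified={a.txt, d.txt} staged={none}
After op 24 (modify f.txt): modified={a.txt, d.txt, f.txt} staged={none}
After op 25 (modify b.txt): modified={a.txt, b.txt, d.txt, f.txt} staged={none}
After op 26 (modify e.txt): modified={a.txt, b.txt, d.txt, e.txt, f.txt} staged={none}
After op 27 (git add d.txt): modified={a.txt, b.txt, e.txt, f.txt} staged={d.txt}
After op 28 (modify c.txt): modified={a.txt, b.txt, c.txt, e.txt, f.txt} staged={d.txt}
After op 29 (modify d.txt): modified={a.txt, b.txt, c.txt, d.txt, e.txt, f.txt} staged={d.txt}

Answer: d.txt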